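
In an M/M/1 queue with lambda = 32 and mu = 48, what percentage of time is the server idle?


Idle fraction = (1 - rho) * 100 = (1 - 32/48) * 100 = 33.3%

33.3%


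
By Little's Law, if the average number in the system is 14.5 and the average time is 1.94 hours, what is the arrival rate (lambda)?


lambda = L / W = 14.5 / 1.94 = 7.47 per hour

7.47 per hour


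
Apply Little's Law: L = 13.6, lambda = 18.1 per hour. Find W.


W = L / lambda = 13.6 / 18.1 = 0.7514 hours

0.7514 hours


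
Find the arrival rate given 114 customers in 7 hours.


lambda = total arrivals / time = 114 / 7 = 16.29 per hour

16.29 per hour


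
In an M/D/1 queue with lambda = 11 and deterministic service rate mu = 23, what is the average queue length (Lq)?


M/D/1: Lq = rho^2 / (2*(1-rho)) where rho = 11/23; Lq = 0.22

0.22


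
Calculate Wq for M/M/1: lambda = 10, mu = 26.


rho = 10/26; Wq = rho/(mu - lambda) = 0.024 hours

0.024 hours


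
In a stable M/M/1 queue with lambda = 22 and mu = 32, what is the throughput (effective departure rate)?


For a stable queue (lambda < mu), throughput = lambda = 22 per hour

22 per hour


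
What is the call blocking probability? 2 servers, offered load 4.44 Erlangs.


B(N,A) = (A^N/N!) / sum(A^k/k!, k=0..N) with N=2, A=4.44 = 0.6444

0.6444


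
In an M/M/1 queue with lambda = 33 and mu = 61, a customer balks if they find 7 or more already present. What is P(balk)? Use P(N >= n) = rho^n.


P(N >= 7) = rho^7 = (33/61)^7 = 0.0136

0.0136


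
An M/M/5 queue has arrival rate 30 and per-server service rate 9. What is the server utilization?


rho = lambda/(c*mu) = 30/(5*9) = 0.6667

0.6667


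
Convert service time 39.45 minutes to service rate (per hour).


mu = 60 / avg_service_time = 60 / 39.45 = 1.52 per hour

1.52 per hour


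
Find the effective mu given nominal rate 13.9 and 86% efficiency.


Effective rate = mu * efficiency = 13.9 * 0.86 = 11.95 per hour

11.95 per hour


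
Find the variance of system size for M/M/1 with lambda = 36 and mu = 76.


rho = 36/76; Var(N) = rho/(1-rho)^2 = 1.71

1.71


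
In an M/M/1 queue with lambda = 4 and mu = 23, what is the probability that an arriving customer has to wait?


P(wait) = rho = lambda/mu = 4/23 = 0.1739

0.1739


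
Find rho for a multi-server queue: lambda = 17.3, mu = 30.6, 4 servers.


rho = lambda / (c * mu) = 17.3 / (4 * 30.6) = 0.1413

0.1413


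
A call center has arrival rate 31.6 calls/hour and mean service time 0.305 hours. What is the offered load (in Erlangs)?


Offered load a = lambda * E[S] = 31.6 * 0.305 = 9.64 Erlangs

9.64 Erlangs


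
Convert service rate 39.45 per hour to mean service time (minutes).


Mean service time = 60/mu = 60/39.45 = 1.52 minutes

1.52 minutes


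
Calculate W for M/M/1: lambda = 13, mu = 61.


W = 1/(mu - lambda) = 1/(61 - 13) = 0.0208 hours

0.0208 hours


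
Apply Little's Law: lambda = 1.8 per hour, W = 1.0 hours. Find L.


L = lambda * W = 1.8 * 1.0 = 1.8

1.8


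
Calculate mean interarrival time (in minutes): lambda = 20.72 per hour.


Mean interarrival time = 60/lambda = 60/20.72 = 2.9 minutes

2.9 minutes


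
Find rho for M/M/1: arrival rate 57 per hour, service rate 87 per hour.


rho = lambda/mu = 57/87 = 0.6552

0.6552


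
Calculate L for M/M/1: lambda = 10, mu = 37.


rho = 10/37; L = rho/(1-rho) = 0.37

0.37


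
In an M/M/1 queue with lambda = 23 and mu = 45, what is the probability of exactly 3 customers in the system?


rho = 23/45; P(n) = (1-rho)*rho^n = (1-23/45)*(23/45)^3 = 0.0653

0.0653


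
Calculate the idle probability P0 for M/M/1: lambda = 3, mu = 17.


P0 = 1 - rho = 1 - 3/17 = 0.8235

0.8235


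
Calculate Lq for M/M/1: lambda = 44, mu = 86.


rho = 44/86; Lq = rho^2/(1-rho) = 0.54

0.54


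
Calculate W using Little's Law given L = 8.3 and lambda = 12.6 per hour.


W = L / lambda = 8.3 / 12.6 = 0.6587 hours

0.6587 hours


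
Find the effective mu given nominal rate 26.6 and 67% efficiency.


Effective rate = mu * efficiency = 26.6 * 0.67 = 17.82 per hour

17.82 per hour


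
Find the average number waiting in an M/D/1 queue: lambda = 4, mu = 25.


M/D/1: Lq = rho^2 / (2*(1-rho)) where rho = 4/25; Lq = 0.02

0.02


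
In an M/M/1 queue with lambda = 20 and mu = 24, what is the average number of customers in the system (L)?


rho = 20/24; L = rho/(1-rho) = 5.0

5.0


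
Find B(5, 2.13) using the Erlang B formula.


B(N,A) = (A^N/N!) / sum(A^k/k!, k=0..N) with N=5, A=2.13 = 0.0444

0.0444


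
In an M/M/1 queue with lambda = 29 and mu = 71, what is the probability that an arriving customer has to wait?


P(wait) = rho = lambda/mu = 29/71 = 0.4085

0.4085


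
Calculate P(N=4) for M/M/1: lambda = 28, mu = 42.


rho = 28/42; P(n) = (1-rho)*rho^n = (1-28/42)*(28/42)^4 = 0.0658

0.0658


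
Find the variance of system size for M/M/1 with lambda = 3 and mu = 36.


rho = 3/36; Var(N) = rho/(1-rho)^2 = 0.1

0.1


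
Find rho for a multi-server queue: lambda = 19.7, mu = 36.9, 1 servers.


rho = lambda / (c * mu) = 19.7 / (1 * 36.9) = 0.5339

0.5339


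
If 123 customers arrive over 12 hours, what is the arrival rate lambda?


lambda = total arrivals / time = 123 / 12 = 10.25 per hour

10.25 per hour


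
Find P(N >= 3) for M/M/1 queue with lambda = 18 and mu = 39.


P(N >= 3) = rho^3 = (18/39)^3 = 0.0983

0.0983


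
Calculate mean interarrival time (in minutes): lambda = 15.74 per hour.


Mean interarrival time = 60/lambda = 60/15.74 = 3.81 minutes

3.81 minutes


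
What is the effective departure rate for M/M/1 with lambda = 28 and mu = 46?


For a stable queue (lambda < mu), throughput = lambda = 28 per hour

28 per hour


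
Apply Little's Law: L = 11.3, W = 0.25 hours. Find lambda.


lambda = L / W = 11.3 / 0.25 = 45.2 per hour

45.2 per hour


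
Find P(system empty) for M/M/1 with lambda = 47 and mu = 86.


P0 = 1 - rho = 1 - 47/86 = 0.4535

0.4535


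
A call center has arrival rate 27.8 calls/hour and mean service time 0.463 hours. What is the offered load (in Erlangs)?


Offered load a = lambda * E[S] = 27.8 * 0.463 = 12.87 Erlangs

12.87 Erlangs


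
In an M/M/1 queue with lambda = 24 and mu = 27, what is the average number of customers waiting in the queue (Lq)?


rho = 24/27; Lq = rho^2/(1-rho) = 7.11

7.11


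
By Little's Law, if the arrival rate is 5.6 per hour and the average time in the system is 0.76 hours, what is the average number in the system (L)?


L = lambda * W = 5.6 * 0.76 = 4.26

4.26


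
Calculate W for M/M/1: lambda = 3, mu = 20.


W = 1/(mu - lambda) = 1/(20 - 3) = 0.0588 hours

0.0588 hours


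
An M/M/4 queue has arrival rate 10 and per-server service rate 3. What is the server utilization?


rho = lambda/(c*mu) = 10/(4*3) = 0.8333

0.8333


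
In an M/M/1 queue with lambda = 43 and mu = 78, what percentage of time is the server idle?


Idle fraction = (1 - rho) * 100 = (1 - 43/78) * 100 = 44.9%

44.9%


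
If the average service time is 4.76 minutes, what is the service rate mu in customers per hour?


mu = 60 / avg_service_time = 60 / 4.76 = 12.61 per hour

12.61 per hour


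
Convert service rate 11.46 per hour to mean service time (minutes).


Mean service time = 60/mu = 60/11.46 = 5.24 minutes

5.24 minutes


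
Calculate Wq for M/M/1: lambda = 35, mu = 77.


rho = 35/77; Wq = rho/(mu - lambda) = 0.0108 hours

0.0108 hours


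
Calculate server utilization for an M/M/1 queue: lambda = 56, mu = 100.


rho = lambda/mu = 56/100 = 0.56

0.56


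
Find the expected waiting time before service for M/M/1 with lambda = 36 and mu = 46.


rho = 36/46; Wq = rho/(mu - lambda) = 0.0783 hours

0.0783 hours


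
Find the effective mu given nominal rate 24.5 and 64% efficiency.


Effective rate = mu * efficiency = 24.5 * 0.64 = 15.68 per hour

15.68 per hour


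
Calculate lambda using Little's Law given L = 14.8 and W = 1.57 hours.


lambda = L / W = 14.8 / 1.57 = 9.43 per hour

9.43 per hour


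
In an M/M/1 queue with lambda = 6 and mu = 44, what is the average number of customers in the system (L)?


rho = 6/44; L = rho/(1-rho) = 0.16

0.16


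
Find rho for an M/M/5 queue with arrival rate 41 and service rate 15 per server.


rho = lambda/(c*mu) = 41/(5*15) = 0.5467

0.5467


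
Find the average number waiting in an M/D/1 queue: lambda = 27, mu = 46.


M/D/1: Lq = rho^2 / (2*(1-rho)) where rho = 27/46; Lq = 0.42

0.42


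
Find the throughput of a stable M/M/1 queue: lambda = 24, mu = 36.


For a stable queue (lambda < mu), throughput = lambda = 24 per hour

24 per hour


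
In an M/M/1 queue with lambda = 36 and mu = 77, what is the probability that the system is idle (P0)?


P0 = 1 - rho = 1 - 36/77 = 0.5325

0.5325


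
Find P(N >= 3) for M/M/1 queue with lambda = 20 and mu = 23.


P(N >= 3) = rho^3 = (20/23)^3 = 0.6575

0.6575


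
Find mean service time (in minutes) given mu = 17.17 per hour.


Mean service time = 60/mu = 60/17.17 = 3.49 minutes

3.49 minutes


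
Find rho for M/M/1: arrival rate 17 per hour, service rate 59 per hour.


rho = lambda/mu = 17/59 = 0.2881

0.2881


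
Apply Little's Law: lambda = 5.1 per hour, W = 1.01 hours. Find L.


L = lambda * W = 5.1 * 1.01 = 5.15

5.15


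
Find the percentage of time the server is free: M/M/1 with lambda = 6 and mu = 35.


Idle fraction = (1 - rho) * 100 = (1 - 6/35) * 100 = 82.9%

82.9%


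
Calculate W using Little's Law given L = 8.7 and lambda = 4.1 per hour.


W = L / lambda = 8.7 / 4.1 = 2.122 hours

2.122 hours


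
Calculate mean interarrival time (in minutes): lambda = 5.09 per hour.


Mean interarrival time = 60/lambda = 60/5.09 = 11.79 minutes

11.79 minutes


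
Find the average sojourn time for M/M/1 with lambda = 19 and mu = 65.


W = 1/(mu - lambda) = 1/(65 - 19) = 0.0217 hours

0.0217 hours


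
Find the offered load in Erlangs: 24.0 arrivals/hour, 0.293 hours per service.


Offered load a = lambda * E[S] = 24.0 * 0.293 = 7.03 Erlangs

7.03 Erlangs


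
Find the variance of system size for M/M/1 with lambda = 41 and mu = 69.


rho = 41/69; Var(N) = rho/(1-rho)^2 = 3.61

3.61


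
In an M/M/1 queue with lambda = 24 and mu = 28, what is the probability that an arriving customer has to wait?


P(wait) = rho = lambda/mu = 24/28 = 0.8571

0.8571


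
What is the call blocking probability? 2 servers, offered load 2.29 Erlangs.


B(N,A) = (A^N/N!) / sum(A^k/k!, k=0..N) with N=2, A=2.29 = 0.4435

0.4435


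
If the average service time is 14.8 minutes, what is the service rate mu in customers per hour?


mu = 60 / avg_service_time = 60 / 14.8 = 4.05 per hour

4.05 per hour


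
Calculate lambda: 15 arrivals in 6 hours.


lambda = total arrivals / time = 15 / 6 = 2.5 per hour

2.5 per hour


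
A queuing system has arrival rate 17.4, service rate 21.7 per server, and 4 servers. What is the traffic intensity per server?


rho = lambda / (c * mu) = 17.4 / (4 * 21.7) = 0.2005

0.2005


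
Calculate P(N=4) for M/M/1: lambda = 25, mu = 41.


rho = 25/41; P(n) = (1-rho)*rho^n = (1-25/41)*(25/41)^4 = 0.0539

0.0539


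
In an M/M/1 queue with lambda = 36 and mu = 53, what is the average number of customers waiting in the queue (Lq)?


rho = 36/53; Lq = rho^2/(1-rho) = 1.44

1.44


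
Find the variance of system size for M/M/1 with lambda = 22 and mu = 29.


rho = 22/29; Var(N) = rho/(1-rho)^2 = 13.02

13.02


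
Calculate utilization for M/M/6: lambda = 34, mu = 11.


rho = lambda/(c*mu) = 34/(6*11) = 0.5152

0.5152


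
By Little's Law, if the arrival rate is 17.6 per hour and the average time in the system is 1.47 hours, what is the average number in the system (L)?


L = lambda * W = 17.6 * 1.47 = 25.87

25.87


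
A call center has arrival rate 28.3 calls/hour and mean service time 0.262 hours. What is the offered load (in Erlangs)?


Offered load a = lambda * E[S] = 28.3 * 0.262 = 7.41 Erlangs

7.41 Erlangs


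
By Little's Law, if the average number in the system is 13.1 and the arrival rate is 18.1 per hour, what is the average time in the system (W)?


W = L / lambda = 13.1 / 18.1 = 0.7238 hours

0.7238 hours


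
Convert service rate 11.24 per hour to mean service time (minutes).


Mean service time = 60/mu = 60/11.24 = 5.34 minutes

5.34 minutes


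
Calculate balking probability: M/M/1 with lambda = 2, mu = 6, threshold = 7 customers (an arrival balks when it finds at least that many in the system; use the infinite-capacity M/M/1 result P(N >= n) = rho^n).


P(N >= 7) = rho^7 = (2/6)^7 = 0.0005

0.0005


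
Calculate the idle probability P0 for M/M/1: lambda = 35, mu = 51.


P0 = 1 - rho = 1 - 35/51 = 0.3137

0.3137


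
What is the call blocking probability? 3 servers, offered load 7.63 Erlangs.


B(N,A) = (A^N/N!) / sum(A^k/k!, k=0..N) with N=3, A=7.63 = 0.6624

0.6624


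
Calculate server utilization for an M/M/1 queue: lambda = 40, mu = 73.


rho = lambda/mu = 40/73 = 0.5479

0.5479


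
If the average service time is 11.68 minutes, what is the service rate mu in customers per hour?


mu = 60 / avg_service_time = 60 / 11.68 = 5.14 per hour

5.14 per hour


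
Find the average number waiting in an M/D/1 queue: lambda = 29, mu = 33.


M/D/1: Lq = rho^2 / (2*(1-rho)) where rho = 29/33; Lq = 3.19

3.19


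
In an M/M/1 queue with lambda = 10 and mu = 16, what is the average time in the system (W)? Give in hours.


W = 1/(mu - lambda) = 1/(16 - 10) = 0.1667 hours

0.1667 hours


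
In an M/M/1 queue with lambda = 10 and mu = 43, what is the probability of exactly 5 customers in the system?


rho = 10/43; P(n) = (1-rho)*rho^n = (1-10/43)*(10/43)^5 = 0.0005

0.0005


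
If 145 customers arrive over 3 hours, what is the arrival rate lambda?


lambda = total arrivals / time = 145 / 3 = 48.33 per hour

48.33 per hour


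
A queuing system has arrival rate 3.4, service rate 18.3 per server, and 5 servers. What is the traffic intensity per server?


rho = lambda / (c * mu) = 3.4 / (5 * 18.3) = 0.0372

0.0372


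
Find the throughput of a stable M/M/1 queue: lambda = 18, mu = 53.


For a stable queue (lambda < mu), throughput = lambda = 18 per hour

18 per hour


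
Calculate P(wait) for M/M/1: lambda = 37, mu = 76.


P(wait) = rho = lambda/mu = 37/76 = 0.4868

0.4868


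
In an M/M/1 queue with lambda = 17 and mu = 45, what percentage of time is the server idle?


Idle fraction = (1 - rho) * 100 = (1 - 17/45) * 100 = 62.2%

62.2%


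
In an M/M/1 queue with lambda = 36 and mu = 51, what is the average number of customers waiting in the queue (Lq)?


rho = 36/51; Lq = rho^2/(1-rho) = 1.69

1.69


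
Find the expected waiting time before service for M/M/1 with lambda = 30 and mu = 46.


rho = 30/46; Wq = rho/(mu - lambda) = 0.0408 hours

0.0408 hours


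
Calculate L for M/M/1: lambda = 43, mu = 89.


rho = 43/89; L = rho/(1-rho) = 0.93

0.93


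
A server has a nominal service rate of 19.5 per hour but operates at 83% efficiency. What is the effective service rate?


Effective rate = mu * efficiency = 19.5 * 0.83 = 16.19 per hour

16.19 per hour


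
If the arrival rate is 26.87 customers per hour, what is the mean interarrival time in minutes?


Mean interarrival time = 60/lambda = 60/26.87 = 2.23 minutes

2.23 minutes


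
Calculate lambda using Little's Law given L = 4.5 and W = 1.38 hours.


lambda = L / W = 4.5 / 1.38 = 3.26 per hour

3.26 per hour


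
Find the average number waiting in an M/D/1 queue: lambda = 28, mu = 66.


M/D/1: Lq = rho^2 / (2*(1-rho)) where rho = 28/66; Lq = 0.16

0.16


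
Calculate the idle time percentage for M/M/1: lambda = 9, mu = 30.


Idle fraction = (1 - rho) * 100 = (1 - 9/30) * 100 = 70.0%

70.0%


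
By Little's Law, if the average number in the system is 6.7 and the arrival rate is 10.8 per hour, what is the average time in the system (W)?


W = L / lambda = 6.7 / 10.8 = 0.6204 hours

0.6204 hours


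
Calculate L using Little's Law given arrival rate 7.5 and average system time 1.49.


L = lambda * W = 7.5 * 1.49 = 11.18

11.18


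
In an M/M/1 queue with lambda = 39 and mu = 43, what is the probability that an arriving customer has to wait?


P(wait) = rho = lambda/mu = 39/43 = 0.907

0.907


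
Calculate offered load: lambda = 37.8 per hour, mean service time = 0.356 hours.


Offered load a = lambda * E[S] = 37.8 * 0.356 = 13.46 Erlangs

13.46 Erlangs


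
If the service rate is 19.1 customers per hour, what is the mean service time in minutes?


Mean service time = 60/mu = 60/19.1 = 3.14 minutes

3.14 minutes


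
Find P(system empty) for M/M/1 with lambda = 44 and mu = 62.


P0 = 1 - rho = 1 - 44/62 = 0.2903

0.2903


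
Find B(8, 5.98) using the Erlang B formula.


B(N,A) = (A^N/N!) / sum(A^k/k!, k=0..N) with N=8, A=5.98 = 0.1208

0.1208


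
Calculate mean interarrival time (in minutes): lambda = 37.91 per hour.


Mean interarrival time = 60/lambda = 60/37.91 = 1.58 minutes

1.58 minutes


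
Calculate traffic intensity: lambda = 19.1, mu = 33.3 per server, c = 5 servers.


rho = lambda / (c * mu) = 19.1 / (5 * 33.3) = 0.1147

0.1147


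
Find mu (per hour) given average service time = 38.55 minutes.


mu = 60 / avg_service_time = 60 / 38.55 = 1.56 per hour

1.56 per hour


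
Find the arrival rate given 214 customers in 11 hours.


lambda = total arrivals / time = 214 / 11 = 19.45 per hour

19.45 per hour


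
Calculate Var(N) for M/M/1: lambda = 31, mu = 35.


rho = 31/35; Var(N) = rho/(1-rho)^2 = 67.81

67.81


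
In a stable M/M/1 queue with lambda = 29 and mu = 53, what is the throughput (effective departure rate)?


For a stable queue (lambda < mu), throughput = lambda = 29 per hour

29 per hour


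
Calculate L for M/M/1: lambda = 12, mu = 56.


rho = 12/56; L = rho/(1-rho) = 0.27

0.27


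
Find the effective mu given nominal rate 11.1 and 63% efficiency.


Effective rate = mu * efficiency = 11.1 * 0.63 = 6.99 per hour

6.99 per hour


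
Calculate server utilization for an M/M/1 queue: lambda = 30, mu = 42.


rho = lambda/mu = 30/42 = 0.7143

0.7143


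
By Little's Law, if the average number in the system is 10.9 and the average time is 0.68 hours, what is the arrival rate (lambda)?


lambda = L / W = 10.9 / 0.68 = 16.03 per hour

16.03 per hour


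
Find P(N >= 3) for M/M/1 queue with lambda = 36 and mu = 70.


P(N >= 3) = rho^3 = (36/70)^3 = 0.136

0.136


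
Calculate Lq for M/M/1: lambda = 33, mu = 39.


rho = 33/39; Lq = rho^2/(1-rho) = 4.65

4.65


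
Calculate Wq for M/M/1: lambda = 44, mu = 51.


rho = 44/51; Wq = rho/(mu - lambda) = 0.1232 hours

0.1232 hours


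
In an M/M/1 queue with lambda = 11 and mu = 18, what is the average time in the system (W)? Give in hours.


W = 1/(mu - lambda) = 1/(18 - 11) = 0.1429 hours

0.1429 hours


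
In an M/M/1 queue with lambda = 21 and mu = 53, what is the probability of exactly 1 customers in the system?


rho = 21/53; P(n) = (1-rho)*rho^n = (1-21/53)*(21/53)^1 = 0.2392

0.2392


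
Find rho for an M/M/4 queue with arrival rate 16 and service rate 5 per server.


rho = lambda/(c*mu) = 16/(4*5) = 0.8

0.8


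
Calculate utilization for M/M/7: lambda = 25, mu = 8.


rho = lambda/(c*mu) = 25/(7*8) = 0.4464

0.4464


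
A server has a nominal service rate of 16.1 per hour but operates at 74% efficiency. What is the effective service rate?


Effective rate = mu * efficiency = 16.1 * 0.74 = 11.91 per hour

11.91 per hour


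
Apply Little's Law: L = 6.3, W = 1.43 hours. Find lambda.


lambda = L / W = 6.3 / 1.43 = 4.41 per hour

4.41 per hour


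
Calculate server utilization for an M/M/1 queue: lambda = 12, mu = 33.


rho = lambda/mu = 12/33 = 0.3636

0.3636


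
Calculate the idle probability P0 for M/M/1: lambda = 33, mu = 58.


P0 = 1 - rho = 1 - 33/58 = 0.431

0.431


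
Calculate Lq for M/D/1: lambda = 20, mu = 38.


M/D/1: Lq = rho^2 / (2*(1-rho)) where rho = 20/38; Lq = 0.29

0.29


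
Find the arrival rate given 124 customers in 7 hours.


lambda = total arrivals / time = 124 / 7 = 17.71 per hour

17.71 per hour


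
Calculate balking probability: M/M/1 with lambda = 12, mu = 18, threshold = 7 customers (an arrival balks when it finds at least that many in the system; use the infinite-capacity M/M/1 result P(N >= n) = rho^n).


P(N >= 7) = rho^7 = (12/18)^7 = 0.0585

0.0585


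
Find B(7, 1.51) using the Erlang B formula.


B(N,A) = (A^N/N!) / sum(A^k/k!, k=0..N) with N=7, A=1.51 = 0.0008

0.0008


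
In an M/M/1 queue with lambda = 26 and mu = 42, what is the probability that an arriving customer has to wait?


P(wait) = rho = lambda/mu = 26/42 = 0.619

0.619


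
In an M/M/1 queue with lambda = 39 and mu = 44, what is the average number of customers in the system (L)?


rho = 39/44; L = rho/(1-rho) = 7.8

7.8


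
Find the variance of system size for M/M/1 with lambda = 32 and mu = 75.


rho = 32/75; Var(N) = rho/(1-rho)^2 = 1.3

1.3


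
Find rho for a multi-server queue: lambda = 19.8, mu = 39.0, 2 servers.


rho = lambda / (c * mu) = 19.8 / (2 * 39.0) = 0.2538

0.2538


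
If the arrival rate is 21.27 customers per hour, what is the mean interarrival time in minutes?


Mean interarrival time = 60/lambda = 60/21.27 = 2.82 minutes

2.82 minutes


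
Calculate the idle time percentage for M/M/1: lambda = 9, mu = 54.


Idle fraction = (1 - rho) * 100 = (1 - 9/54) * 100 = 83.3%

83.3%


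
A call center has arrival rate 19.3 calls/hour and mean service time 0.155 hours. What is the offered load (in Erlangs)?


Offered load a = lambda * E[S] = 19.3 * 0.155 = 2.99 Erlangs

2.99 Erlangs


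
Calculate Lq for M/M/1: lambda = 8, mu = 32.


rho = 8/32; Lq = rho^2/(1-rho) = 0.08

0.08


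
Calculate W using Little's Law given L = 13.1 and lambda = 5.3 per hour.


W = L / lambda = 13.1 / 5.3 = 2.4717 hours

2.4717 hours


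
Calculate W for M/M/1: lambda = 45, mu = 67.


W = 1/(mu - lambda) = 1/(67 - 45) = 0.0455 hours

0.0455 hours


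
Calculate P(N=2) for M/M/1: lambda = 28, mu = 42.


rho = 28/42; P(n) = (1-rho)*rho^n = (1-28/42)*(28/42)^2 = 0.1481

0.1481


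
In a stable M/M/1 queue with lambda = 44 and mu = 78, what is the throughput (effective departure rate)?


For a stable queue (lambda < mu), throughput = lambda = 44 per hour

44 per hour


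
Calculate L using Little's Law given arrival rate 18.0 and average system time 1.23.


L = lambda * W = 18.0 * 1.23 = 22.14

22.14


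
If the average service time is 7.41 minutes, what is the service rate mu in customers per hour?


mu = 60 / avg_service_time = 60 / 7.41 = 8.1 per hour

8.1 per hour


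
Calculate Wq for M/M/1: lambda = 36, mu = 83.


rho = 36/83; Wq = rho/(mu - lambda) = 0.0092 hours

0.0092 hours


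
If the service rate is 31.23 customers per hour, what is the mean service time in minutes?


Mean service time = 60/mu = 60/31.23 = 1.92 minutes

1.92 minutes


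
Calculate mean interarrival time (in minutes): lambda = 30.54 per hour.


Mean interarrival time = 60/lambda = 60/30.54 = 1.96 minutes

1.96 minutes


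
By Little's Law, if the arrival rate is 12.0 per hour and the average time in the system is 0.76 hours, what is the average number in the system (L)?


L = lambda * W = 12.0 * 0.76 = 9.12

9.12


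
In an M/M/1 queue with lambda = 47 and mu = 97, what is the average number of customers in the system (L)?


rho = 47/97; L = rho/(1-rho) = 0.94

0.94


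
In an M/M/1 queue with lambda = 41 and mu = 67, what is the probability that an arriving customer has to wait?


P(wait) = rho = lambda/mu = 41/67 = 0.6119

0.6119


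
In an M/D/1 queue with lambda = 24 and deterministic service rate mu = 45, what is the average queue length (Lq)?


M/D/1: Lq = rho^2 / (2*(1-rho)) where rho = 24/45; Lq = 0.3

0.3


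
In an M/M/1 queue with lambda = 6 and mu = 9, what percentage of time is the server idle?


Idle fraction = (1 - rho) * 100 = (1 - 6/9) * 100 = 33.3%

33.3%


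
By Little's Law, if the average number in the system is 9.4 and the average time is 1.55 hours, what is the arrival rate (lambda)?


lambda = L / W = 9.4 / 1.55 = 6.06 per hour

6.06 per hour


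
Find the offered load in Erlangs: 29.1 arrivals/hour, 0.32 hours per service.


Offered load a = lambda * E[S] = 29.1 * 0.32 = 9.31 Erlangs

9.31 Erlangs


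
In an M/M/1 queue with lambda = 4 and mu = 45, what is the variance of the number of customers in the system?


rho = 4/45; Var(N) = rho/(1-rho)^2 = 0.11

0.11


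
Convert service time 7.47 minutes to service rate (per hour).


mu = 60 / avg_service_time = 60 / 7.47 = 8.03 per hour

8.03 per hour


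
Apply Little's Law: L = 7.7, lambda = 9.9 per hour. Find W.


W = L / lambda = 7.7 / 9.9 = 0.7778 hours

0.7778 hours


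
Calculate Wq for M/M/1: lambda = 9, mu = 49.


rho = 9/49; Wq = rho/(mu - lambda) = 0.0046 hours

0.0046 hours


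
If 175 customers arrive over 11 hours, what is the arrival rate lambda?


lambda = total arrivals / time = 175 / 11 = 15.91 per hour

15.91 per hour


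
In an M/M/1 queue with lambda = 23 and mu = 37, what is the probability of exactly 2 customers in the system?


rho = 23/37; P(n) = (1-rho)*rho^n = (1-23/37)*(23/37)^2 = 0.1462

0.1462


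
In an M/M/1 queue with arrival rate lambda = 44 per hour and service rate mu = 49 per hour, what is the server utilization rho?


rho = lambda/mu = 44/49 = 0.898

0.898


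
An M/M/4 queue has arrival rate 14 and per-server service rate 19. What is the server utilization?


rho = lambda/(c*mu) = 14/(4*19) = 0.1842

0.1842


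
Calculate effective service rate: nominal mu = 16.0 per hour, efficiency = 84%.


Effective rate = mu * efficiency = 16.0 * 0.84 = 13.44 per hour

13.44 per hour


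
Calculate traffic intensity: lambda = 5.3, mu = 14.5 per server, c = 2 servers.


rho = lambda / (c * mu) = 5.3 / (2 * 14.5) = 0.1828

0.1828


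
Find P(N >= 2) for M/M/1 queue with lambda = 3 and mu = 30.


P(N >= 2) = rho^2 = (3/30)^2 = 0.01

0.01


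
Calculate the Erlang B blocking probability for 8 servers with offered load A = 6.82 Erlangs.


B(N,A) = (A^N/N!) / sum(A^k/k!, k=0..N) with N=8, A=6.82 = 0.1685

0.1685


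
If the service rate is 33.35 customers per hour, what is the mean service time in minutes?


Mean service time = 60/mu = 60/33.35 = 1.8 minutes

1.8 minutes


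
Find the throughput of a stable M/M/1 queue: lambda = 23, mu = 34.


For a stable queue (lambda < mu), throughput = lambda = 23 per hour

23 per hour


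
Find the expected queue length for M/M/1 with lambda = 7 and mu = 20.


rho = 7/20; Lq = rho^2/(1-rho) = 0.19

0.19


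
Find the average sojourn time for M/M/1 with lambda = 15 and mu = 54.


W = 1/(mu - lambda) = 1/(54 - 15) = 0.0256 hours

0.0256 hours


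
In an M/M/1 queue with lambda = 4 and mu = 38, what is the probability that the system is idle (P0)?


P0 = 1 - rho = 1 - 4/38 = 0.8947

0.8947


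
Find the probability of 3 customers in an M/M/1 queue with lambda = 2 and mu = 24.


rho = 2/24; P(n) = (1-rho)*rho^n = (1-2/24)*(2/24)^3 = 0.0005

0.0005


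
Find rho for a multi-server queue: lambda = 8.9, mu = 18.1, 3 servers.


rho = lambda / (c * mu) = 8.9 / (3 * 18.1) = 0.1639

0.1639


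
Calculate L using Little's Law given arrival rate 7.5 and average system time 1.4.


L = lambda * W = 7.5 * 1.4 = 10.5

10.5


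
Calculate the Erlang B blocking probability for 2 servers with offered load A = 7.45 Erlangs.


B(N,A) = (A^N/N!) / sum(A^k/k!, k=0..N) with N=2, A=7.45 = 0.7666

0.7666


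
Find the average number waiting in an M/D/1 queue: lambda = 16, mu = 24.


M/D/1: Lq = rho^2 / (2*(1-rho)) where rho = 16/24; Lq = 0.67

0.67


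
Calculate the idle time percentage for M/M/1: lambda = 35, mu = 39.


Idle fraction = (1 - rho) * 100 = (1 - 35/39) * 100 = 10.3%

10.3%


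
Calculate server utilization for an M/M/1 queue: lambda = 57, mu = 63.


rho = lambda/mu = 57/63 = 0.9048

0.9048


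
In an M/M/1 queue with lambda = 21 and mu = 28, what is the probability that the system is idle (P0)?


P0 = 1 - rho = 1 - 21/28 = 0.25

0.25


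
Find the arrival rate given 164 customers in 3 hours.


lambda = total arrivals / time = 164 / 3 = 54.67 per hour

54.67 per hour


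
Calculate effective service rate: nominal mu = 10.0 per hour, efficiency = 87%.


Effective rate = mu * efficiency = 10.0 * 0.87 = 8.7 per hour

8.7 per hour


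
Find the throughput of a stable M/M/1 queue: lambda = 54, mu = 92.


For a stable queue (lambda < mu), throughput = lambda = 54 per hour

54 per hour


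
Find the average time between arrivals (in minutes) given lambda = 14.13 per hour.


Mean interarrival time = 60/lambda = 60/14.13 = 4.25 minutes

4.25 minutes


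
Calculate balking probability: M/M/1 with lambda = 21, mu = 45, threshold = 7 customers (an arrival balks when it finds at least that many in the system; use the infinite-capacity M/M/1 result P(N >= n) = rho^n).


P(N >= 7) = rho^7 = (21/45)^7 = 0.0048

0.0048


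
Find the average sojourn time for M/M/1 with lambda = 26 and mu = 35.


W = 1/(mu - lambda) = 1/(35 - 26) = 0.1111 hours

0.1111 hours


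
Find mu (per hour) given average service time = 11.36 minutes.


mu = 60 / avg_service_time = 60 / 11.36 = 5.28 per hour

5.28 per hour


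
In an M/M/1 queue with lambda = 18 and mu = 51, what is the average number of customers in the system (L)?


rho = 18/51; L = rho/(1-rho) = 0.55

0.55


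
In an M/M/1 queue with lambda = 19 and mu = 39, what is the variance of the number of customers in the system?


rho = 19/39; Var(N) = rho/(1-rho)^2 = 1.85

1.85


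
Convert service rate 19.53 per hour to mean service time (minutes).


Mean service time = 60/mu = 60/19.53 = 3.07 minutes

3.07 minutes


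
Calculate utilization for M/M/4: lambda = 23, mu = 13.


rho = lambda/(c*mu) = 23/(4*13) = 0.4423

0.4423


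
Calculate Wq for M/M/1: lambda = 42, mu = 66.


rho = 42/66; Wq = rho/(mu - lambda) = 0.0265 hours

0.0265 hours


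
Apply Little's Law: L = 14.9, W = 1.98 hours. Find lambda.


lambda = L / W = 14.9 / 1.98 = 7.53 per hour

7.53 per hour


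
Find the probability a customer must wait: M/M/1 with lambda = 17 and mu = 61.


P(wait) = rho = lambda/mu = 17/61 = 0.2787

0.2787


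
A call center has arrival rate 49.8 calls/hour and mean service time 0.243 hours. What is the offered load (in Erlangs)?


Offered load a = lambda * E[S] = 49.8 * 0.243 = 12.1 Erlangs

12.1 Erlangs


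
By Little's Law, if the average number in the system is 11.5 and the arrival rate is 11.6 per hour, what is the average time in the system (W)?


W = L / lambda = 11.5 / 11.6 = 0.9914 hours

0.9914 hours


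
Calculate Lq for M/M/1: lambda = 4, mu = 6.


rho = 4/6; Lq = rho^2/(1-rho) = 1.33

1.33


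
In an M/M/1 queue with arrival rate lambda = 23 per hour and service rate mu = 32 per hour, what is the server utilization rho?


rho = lambda/mu = 23/32 = 0.7188

0.7188


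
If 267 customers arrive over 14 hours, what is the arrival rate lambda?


lambda = total arrivals / time = 267 / 14 = 19.07 per hour

19.07 per hour


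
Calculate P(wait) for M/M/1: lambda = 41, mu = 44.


P(wait) = rho = lambda/mu = 41/44 = 0.9318

0.9318


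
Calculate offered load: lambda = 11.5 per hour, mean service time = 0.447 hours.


Offered load a = lambda * E[S] = 11.5 * 0.447 = 5.14 Erlangs

5.14 Erlangs


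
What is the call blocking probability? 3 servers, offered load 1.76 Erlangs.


B(N,A) = (A^N/N!) / sum(A^k/k!, k=0..N) with N=3, A=1.76 = 0.1742

0.1742


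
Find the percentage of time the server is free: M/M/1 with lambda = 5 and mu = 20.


Idle fraction = (1 - rho) * 100 = (1 - 5/20) * 100 = 75.0%

75.0%


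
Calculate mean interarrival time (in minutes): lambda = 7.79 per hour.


Mean interarrival time = 60/lambda = 60/7.79 = 7.7 minutes

7.7 minutes


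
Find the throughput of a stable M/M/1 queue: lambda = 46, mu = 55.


For a stable queue (lambda < mu), throughput = lambda = 46 per hour

46 per hour


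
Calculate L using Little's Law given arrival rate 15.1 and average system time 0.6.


L = lambda * W = 15.1 * 0.6 = 9.06

9.06


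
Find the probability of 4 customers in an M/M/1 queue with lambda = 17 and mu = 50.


rho = 17/50; P(n) = (1-rho)*rho^n = (1-17/50)*(17/50)^4 = 0.0088

0.0088


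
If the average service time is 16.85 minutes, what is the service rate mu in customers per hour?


mu = 60 / avg_service_time = 60 / 16.85 = 3.56 per hour

3.56 per hour


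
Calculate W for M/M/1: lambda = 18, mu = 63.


W = 1/(mu - lambda) = 1/(63 - 18) = 0.0222 hours

0.0222 hours


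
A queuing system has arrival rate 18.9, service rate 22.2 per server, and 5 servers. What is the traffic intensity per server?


rho = lambda / (c * mu) = 18.9 / (5 * 22.2) = 0.1703

0.1703


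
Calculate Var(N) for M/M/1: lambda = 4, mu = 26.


rho = 4/26; Var(N) = rho/(1-rho)^2 = 0.21

0.21


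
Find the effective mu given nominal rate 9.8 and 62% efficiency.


Effective rate = mu * efficiency = 9.8 * 0.62 = 6.08 per hour

6.08 per hour


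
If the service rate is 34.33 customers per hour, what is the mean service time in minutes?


Mean service time = 60/mu = 60/34.33 = 1.75 minutes

1.75 minutes


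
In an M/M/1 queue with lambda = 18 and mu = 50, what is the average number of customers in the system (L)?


rho = 18/50; L = rho/(1-rho) = 0.56

0.56


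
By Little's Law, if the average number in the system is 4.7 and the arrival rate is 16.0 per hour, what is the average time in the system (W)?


W = L / lambda = 4.7 / 16.0 = 0.2938 hours

0.2938 hours


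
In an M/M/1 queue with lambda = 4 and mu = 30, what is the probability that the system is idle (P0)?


P0 = 1 - rho = 1 - 4/30 = 0.8667

0.8667


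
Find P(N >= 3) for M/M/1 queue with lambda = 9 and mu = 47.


P(N >= 3) = rho^3 = (9/47)^3 = 0.007

0.007


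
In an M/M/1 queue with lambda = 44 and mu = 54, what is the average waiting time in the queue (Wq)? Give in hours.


rho = 44/54; Wq = rho/(mu - lambda) = 0.0815 hours

0.0815 hours


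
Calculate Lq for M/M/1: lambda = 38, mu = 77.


rho = 38/77; Lq = rho^2/(1-rho) = 0.48

0.48


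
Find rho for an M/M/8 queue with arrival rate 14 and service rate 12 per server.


rho = lambda/(c*mu) = 14/(8*12) = 0.1458

0.1458


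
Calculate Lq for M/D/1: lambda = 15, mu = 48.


M/D/1: Lq = rho^2 / (2*(1-rho)) where rho = 15/48; Lq = 0.07

0.07


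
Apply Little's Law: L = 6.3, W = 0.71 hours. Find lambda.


lambda = L / W = 6.3 / 0.71 = 8.87 per hour

8.87 per hour


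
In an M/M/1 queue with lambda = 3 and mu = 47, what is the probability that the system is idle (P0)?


P0 = 1 - rho = 1 - 3/47 = 0.9362

0.9362


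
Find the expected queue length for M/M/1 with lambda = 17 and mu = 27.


rho = 17/27; Lq = rho^2/(1-rho) = 1.07

1.07


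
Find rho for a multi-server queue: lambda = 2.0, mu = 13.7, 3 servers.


rho = lambda / (c * mu) = 2.0 / (3 * 13.7) = 0.0487

0.0487


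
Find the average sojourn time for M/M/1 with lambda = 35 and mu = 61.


W = 1/(mu - lambda) = 1/(61 - 35) = 0.0385 hours

0.0385 hours


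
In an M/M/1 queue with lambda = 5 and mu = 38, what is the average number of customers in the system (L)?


rho = 5/38; L = rho/(1-rho) = 0.15

0.15


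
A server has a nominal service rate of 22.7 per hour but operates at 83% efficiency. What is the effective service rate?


Effective rate = mu * efficiency = 22.7 * 0.83 = 18.84 per hour

18.84 per hour


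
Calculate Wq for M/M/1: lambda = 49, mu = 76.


rho = 49/76; Wq = rho/(mu - lambda) = 0.0239 hours

0.0239 hours


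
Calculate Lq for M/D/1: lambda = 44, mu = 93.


M/D/1: Lq = rho^2 / (2*(1-rho)) where rho = 44/93; Lq = 0.21

0.21


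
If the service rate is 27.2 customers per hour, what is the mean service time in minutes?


Mean service time = 60/mu = 60/27.2 = 2.21 minutes

2.21 minutes


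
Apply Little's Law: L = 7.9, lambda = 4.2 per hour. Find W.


W = L / lambda = 7.9 / 4.2 = 1.881 hours

1.881 hours


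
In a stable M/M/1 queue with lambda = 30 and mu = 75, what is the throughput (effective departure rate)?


For a stable queue (lambda < mu), throughput = lambda = 30 per hour

30 per hour


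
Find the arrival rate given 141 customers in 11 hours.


lambda = total arrivals / time = 141 / 11 = 12.82 per hour

12.82 per hour


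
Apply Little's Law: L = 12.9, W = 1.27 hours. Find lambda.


lambda = L / W = 12.9 / 1.27 = 10.16 per hour

10.16 per hour


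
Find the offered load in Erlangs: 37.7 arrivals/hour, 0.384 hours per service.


Offered load a = lambda * E[S] = 37.7 * 0.384 = 14.48 Erlangs

14.48 Erlangs


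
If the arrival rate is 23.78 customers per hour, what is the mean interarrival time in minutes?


Mean interarrival time = 60/lambda = 60/23.78 = 2.52 minutes

2.52 minutes


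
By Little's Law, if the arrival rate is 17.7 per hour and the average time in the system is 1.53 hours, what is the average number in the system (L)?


L = lambda * W = 17.7 * 1.53 = 27.08

27.08


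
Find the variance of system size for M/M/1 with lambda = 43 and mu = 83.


rho = 43/83; Var(N) = rho/(1-rho)^2 = 2.23

2.23


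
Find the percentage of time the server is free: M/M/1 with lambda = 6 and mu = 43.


Idle fraction = (1 - rho) * 100 = (1 - 6/43) * 100 = 86.0%

86.0%


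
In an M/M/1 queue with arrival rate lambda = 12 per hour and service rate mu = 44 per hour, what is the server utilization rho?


rho = lambda/mu = 12/44 = 0.2727

0.2727


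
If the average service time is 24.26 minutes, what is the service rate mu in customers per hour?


mu = 60 / avg_service_time = 60 / 24.26 = 2.47 per hour

2.47 per hour


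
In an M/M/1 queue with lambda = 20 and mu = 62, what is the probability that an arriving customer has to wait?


P(wait) = rho = lambda/mu = 20/62 = 0.3226

0.3226


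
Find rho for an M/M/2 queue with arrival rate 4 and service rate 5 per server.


rho = lambda/(c*mu) = 4/(2*5) = 0.4

0.4


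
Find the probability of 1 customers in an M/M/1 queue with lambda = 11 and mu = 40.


rho = 11/40; P(n) = (1-rho)*rho^n = (1-11/40)*(11/40)^1 = 0.1994

0.1994


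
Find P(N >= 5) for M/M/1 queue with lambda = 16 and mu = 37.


P(N >= 5) = rho^5 = (16/37)^5 = 0.0151

0.0151


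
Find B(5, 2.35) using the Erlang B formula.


B(N,A) = (A^N/N!) / sum(A^k/k!, k=0..N) with N=5, A=2.35 = 0.0589

0.0589


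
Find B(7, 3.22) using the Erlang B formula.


B(N,A) = (A^N/N!) / sum(A^k/k!, k=0..N) with N=7, A=3.22 = 0.029

0.029
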